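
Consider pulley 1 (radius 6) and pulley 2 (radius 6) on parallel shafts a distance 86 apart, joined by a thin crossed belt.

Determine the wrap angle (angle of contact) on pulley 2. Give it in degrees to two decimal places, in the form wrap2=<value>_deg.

wrap2=196.04_deg

crossed belt: β = asin((r1+r2)/C) = asin(12/86) = 8.0209°
wrap1 = wrap2 = π + 2β = 196.0419°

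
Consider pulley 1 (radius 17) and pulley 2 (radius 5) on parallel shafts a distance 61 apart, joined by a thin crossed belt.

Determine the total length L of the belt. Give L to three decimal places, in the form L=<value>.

L=199.139

crossed belt: β = asin((r1+r2)/C) = asin(22/61) = 21.1405°
wrap1 = wrap2 = π + 2β = 222.2809°
tangent length = C·cosβ = 56.8946
L = (r1+r2)·wrap + 2·C·cosβ = 22·3.8795 + 2·56.8946 = 199.1390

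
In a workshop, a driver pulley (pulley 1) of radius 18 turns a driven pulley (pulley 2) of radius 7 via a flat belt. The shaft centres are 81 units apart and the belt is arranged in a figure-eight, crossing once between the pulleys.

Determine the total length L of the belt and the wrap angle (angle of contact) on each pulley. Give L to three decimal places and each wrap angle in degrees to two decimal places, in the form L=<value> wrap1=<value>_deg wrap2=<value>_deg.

crossed belt: β = asin((r1+r2)/C) = asin(25/81) = 17.9774°
wrap1 = wrap2 = π + 2β = 215.9548°
tangent length = C·cosβ = 77.0454
L = (r1+r2)·wrap + 2·C·cosβ = 25·3.7691 + 2·77.0454 = 248.3189

L=248.319 wrap1=215.95_deg wrap2=215.95_deg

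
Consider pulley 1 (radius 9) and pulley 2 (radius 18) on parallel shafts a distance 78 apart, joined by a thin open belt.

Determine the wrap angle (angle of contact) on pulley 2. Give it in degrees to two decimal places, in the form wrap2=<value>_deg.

wrap2=193.25_deg

open belt: β = asin((r2−r1)/C) = asin(9/78) = 6.6258°
wrap1 = π − 2β = 166.7484°
wrap2 = π + 2β = 193.2516°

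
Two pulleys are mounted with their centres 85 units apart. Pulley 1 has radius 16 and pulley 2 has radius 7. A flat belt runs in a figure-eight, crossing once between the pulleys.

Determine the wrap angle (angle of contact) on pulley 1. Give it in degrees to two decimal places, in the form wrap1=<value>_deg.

crossed belt: β = asin((r1+r2)/C) = asin(23/85) = 15.6993°
wrap1 = wrap2 = π + 2β = 211.3985°

wrap1=211.40_deg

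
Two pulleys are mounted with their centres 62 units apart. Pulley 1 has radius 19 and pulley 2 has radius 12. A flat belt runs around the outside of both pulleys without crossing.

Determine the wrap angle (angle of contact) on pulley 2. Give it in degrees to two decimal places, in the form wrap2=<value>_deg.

wrap2=167.03_deg

open belt: β = asin((r2−r1)/C) = asin(-7/62) = -6.4827°
wrap1 = π − 2β = 192.9654°
wrap2 = π + 2β = 167.0346°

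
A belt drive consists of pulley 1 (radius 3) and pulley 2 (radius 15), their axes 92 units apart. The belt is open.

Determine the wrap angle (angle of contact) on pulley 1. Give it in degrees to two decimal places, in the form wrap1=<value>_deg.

open belt: β = asin((r2−r1)/C) = asin(12/92) = 7.4947°
wrap1 = π − 2β = 165.0106°
wrap2 = π + 2β = 194.9894°

wrap1=165.01_deg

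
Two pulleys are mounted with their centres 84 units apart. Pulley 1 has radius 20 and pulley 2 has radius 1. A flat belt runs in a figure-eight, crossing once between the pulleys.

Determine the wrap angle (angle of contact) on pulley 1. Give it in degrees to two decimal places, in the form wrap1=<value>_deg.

wrap1=208.96_deg

crossed belt: β = asin((r1+r2)/C) = asin(21/84) = 14.4775°
wrap1 = wrap2 = π + 2β = 208.9550°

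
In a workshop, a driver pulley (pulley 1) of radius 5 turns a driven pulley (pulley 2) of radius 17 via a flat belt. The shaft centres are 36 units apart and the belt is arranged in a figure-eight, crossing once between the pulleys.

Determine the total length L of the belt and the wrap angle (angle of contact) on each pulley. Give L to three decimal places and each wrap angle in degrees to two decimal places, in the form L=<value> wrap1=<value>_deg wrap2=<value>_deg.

crossed belt: β = asin((r1+r2)/C) = asin(22/36) = 37.6699°
wrap1 = wrap2 = π + 2β = 255.3398°
tangent length = C·cosβ = 28.4956
L = (r1+r2)·wrap + 2·C·cosβ = 22·4.4565 + 2·28.4956 = 155.0347

L=155.035 wrap1=255.34_deg wrap2=255.34_deg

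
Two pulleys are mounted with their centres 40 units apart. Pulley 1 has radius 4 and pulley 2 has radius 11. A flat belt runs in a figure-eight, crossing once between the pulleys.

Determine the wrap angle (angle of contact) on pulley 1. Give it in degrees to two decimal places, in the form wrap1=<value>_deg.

crossed belt: β = asin((r1+r2)/C) = asin(15/40) = 22.0243°
wrap1 = wrap2 = π + 2β = 224.0486°

wrap1=224.05_deg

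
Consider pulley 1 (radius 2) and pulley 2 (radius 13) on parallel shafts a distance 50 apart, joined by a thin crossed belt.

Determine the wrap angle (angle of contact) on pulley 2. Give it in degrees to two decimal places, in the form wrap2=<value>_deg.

wrap2=214.92_deg

crossed belt: β = asin((r1+r2)/C) = asin(15/50) = 17.4576°
wrap1 = wrap2 = π + 2β = 214.9152°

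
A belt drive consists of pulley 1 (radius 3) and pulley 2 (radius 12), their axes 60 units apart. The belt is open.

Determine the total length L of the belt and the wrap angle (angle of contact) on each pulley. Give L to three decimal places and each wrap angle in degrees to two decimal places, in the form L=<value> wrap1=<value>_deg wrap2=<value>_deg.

L=168.476 wrap1=162.75_deg wrap2=197.25_deg

open belt: β = asin((r2−r1)/C) = asin(9/60) = 8.6269°
wrap1 = π − 2β = 162.7461°
wrap2 = π + 2β = 197.2539°
tangent length = C·cosβ = 59.3212
L = r1·wrap1 + r2·wrap2 + 2·C·cosβ = 3·2.8405 + 12·3.4427 + 2·59.3212 = 168.4764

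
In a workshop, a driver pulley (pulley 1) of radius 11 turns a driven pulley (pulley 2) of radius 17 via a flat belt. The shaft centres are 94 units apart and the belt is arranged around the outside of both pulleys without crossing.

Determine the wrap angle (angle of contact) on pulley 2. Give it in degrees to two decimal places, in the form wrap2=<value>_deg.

open belt: β = asin((r2−r1)/C) = asin(6/94) = 3.6597°
wrap1 = π − 2β = 172.6807°
wrap2 = π + 2β = 187.3193°

wrap2=187.32_deg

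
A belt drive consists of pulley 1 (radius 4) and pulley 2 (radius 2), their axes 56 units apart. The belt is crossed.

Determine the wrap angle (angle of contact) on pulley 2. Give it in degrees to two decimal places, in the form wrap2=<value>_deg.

wrap2=192.30_deg

crossed belt: β = asin((r1+r2)/C) = asin(6/56) = 6.1506°
wrap1 = wrap2 = π + 2β = 192.3013°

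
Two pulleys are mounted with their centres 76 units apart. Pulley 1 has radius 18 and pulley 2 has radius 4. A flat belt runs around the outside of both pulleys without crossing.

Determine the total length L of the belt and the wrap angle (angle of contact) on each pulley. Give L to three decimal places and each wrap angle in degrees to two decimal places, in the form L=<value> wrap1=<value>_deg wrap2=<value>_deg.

L=223.701 wrap1=201.23_deg wrap2=158.77_deg

open belt: β = asin((r2−r1)/C) = asin(-14/76) = -10.6151°
wrap1 = π − 2β = 201.2302°
wrap2 = π + 2β = 158.7698°
tangent length = C·cosβ = 74.6994
L = r1·wrap1 + r2·wrap2 + 2·C·cosβ = 18·3.5121 + 4·2.7711 + 2·74.6994 = 223.7014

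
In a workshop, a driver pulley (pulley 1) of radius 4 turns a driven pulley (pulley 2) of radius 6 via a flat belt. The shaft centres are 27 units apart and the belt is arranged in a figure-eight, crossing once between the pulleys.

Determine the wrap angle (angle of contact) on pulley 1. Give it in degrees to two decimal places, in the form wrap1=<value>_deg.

crossed belt: β = asin((r1+r2)/C) = asin(10/27) = 21.7385°
wrap1 = wrap2 = π + 2β = 223.4769°

wrap1=223.48_deg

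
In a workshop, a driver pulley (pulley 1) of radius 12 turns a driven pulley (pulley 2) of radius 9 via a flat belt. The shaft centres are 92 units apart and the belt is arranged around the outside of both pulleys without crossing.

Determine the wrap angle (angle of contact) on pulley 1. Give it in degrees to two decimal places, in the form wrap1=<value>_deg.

open belt: β = asin((r2−r1)/C) = asin(-3/92) = -1.8687°
wrap1 = π − 2β = 183.7373°
wrap2 = π + 2β = 176.2627°

wrap1=183.74_deg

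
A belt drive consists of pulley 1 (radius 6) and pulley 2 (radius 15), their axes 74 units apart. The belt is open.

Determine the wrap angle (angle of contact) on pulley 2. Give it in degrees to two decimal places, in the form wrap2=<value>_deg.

wrap2=193.97_deg

open belt: β = asin((r2−r1)/C) = asin(9/74) = 6.9857°
wrap1 = π − 2β = 166.0286°
wrap2 = π + 2β = 193.9714°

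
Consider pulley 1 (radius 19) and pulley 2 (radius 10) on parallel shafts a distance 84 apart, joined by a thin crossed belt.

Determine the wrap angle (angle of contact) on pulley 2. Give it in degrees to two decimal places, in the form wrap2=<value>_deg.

wrap2=220.39_deg

crossed belt: β = asin((r1+r2)/C) = asin(29/84) = 20.1963°
wrap1 = wrap2 = π + 2β = 220.3927°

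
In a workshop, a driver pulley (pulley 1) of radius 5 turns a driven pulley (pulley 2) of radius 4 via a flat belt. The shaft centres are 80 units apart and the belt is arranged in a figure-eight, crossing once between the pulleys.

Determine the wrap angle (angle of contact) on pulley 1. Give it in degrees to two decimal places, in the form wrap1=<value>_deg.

wrap1=192.92_deg

crossed belt: β = asin((r1+r2)/C) = asin(9/80) = 6.4594°
wrap1 = wrap2 = π + 2β = 192.9189°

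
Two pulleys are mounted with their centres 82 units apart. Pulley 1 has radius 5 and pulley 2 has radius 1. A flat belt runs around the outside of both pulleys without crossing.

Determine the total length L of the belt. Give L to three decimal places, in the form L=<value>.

open belt: β = asin((r2−r1)/C) = asin(-4/82) = -2.7960°
wrap1 = π − 2β = 185.5921°
wrap2 = π + 2β = 174.4079°
tangent length = C·cosβ = 81.9024
L = r1·wrap1 + r2·wrap2 + 2·C·cosβ = 5·3.2392 + 1·3.0440 + 2·81.9024 = 183.0447

L=183.045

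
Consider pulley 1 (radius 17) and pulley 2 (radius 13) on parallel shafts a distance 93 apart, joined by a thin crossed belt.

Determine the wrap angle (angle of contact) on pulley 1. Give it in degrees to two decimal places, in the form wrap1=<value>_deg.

wrap1=217.64_deg

crossed belt: β = asin((r1+r2)/C) = asin(30/93) = 18.8191°
wrap1 = wrap2 = π + 2β = 217.6381°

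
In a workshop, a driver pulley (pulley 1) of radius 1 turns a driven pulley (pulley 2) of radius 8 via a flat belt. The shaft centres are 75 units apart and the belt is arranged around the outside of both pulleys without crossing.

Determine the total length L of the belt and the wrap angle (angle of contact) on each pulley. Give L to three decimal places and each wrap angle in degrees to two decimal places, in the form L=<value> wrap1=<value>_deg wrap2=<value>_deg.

open belt: β = asin((r2−r1)/C) = asin(7/75) = 5.3554°
wrap1 = π − 2β = 169.2892°
wrap2 = π + 2β = 190.7108°
tangent length = C·cosβ = 74.6726
L = r1·wrap1 + r2·wrap2 + 2·C·cosβ = 1·2.9547 + 8·3.3285 + 2·74.6726 = 178.9281

L=178.928 wrap1=169.29_deg wrap2=190.71_deg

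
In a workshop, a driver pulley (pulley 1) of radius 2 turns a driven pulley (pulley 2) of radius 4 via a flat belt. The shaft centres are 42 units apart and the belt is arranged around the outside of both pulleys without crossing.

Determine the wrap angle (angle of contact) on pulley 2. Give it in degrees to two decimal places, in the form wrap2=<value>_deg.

wrap2=185.46_deg

open belt: β = asin((r2−r1)/C) = asin(2/42) = 2.7294°
wrap1 = π − 2β = 174.5412°
wrap2 = π + 2β = 185.4588°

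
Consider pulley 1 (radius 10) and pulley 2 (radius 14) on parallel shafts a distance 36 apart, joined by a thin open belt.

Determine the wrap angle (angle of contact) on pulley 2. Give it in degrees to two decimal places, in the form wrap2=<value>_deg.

wrap2=192.76_deg

open belt: β = asin((r2−r1)/C) = asin(4/36) = 6.3794°
wrap1 = π − 2β = 167.2413°
wrap2 = π + 2β = 192.7587°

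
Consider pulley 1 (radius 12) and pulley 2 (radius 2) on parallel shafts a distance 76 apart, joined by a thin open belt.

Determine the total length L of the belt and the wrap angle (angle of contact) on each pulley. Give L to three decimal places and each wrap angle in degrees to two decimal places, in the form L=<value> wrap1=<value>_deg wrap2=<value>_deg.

open belt: β = asin((r2−r1)/C) = asin(-10/76) = -7.5608°
wrap1 = π − 2β = 195.1217°
wrap2 = π + 2β = 164.8783°
tangent length = C·cosβ = 75.3392
L = r1·wrap1 + r2·wrap2 + 2·C·cosβ = 12·3.4055 + 2·2.8777 + 2·75.3392 = 197.3000

L=197.300 wrap1=195.12_deg wrap2=164.88_deg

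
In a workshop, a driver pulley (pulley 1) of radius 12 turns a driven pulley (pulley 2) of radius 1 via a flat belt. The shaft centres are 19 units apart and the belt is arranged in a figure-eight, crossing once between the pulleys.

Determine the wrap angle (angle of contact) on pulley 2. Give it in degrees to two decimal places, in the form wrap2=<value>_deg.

crossed belt: β = asin((r1+r2)/C) = asin(13/19) = 43.1736°
wrap1 = wrap2 = π + 2β = 266.3471°

wrap2=266.35_deg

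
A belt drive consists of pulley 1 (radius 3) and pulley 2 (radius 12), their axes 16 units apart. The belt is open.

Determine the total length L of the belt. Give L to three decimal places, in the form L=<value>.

open belt: β = asin((r2−r1)/C) = asin(9/16) = 34.2289°
wrap1 = π − 2β = 111.5423°
wrap2 = π + 2β = 248.4577°
tangent length = C·cosβ = 13.2288
L = r1·wrap1 + r2·wrap2 + 2·C·cosβ = 3·1.9468 + 12·4.3364 + 2·13.2288 = 84.3347

L=84.335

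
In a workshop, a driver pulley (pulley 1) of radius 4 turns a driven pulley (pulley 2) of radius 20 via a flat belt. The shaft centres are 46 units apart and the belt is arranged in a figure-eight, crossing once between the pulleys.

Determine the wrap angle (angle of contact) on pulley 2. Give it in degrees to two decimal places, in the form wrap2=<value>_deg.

crossed belt: β = asin((r1+r2)/C) = asin(24/46) = 31.4490°
wrap1 = wrap2 = π + 2β = 242.8980°

wrap2=242.90_deg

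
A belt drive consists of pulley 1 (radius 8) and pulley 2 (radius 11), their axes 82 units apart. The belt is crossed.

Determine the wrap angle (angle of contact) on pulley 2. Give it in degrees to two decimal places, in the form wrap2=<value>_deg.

crossed belt: β = asin((r1+r2)/C) = asin(19/82) = 13.3976°
wrap1 = wrap2 = π + 2β = 206.7952°

wrap2=206.80_deg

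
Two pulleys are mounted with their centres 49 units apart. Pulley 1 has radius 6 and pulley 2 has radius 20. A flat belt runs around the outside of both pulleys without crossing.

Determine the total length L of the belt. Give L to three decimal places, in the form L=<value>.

L=183.709

open belt: β = asin((r2−r1)/C) = asin(14/49) = 16.6015°
wrap1 = π − 2β = 146.7969°
wrap2 = π + 2β = 213.2031°
tangent length = C·cosβ = 46.9574
L = r1·wrap1 + r2·wrap2 + 2·C·cosβ = 6·2.5621 + 20·3.7211 + 2·46.9574 = 183.7093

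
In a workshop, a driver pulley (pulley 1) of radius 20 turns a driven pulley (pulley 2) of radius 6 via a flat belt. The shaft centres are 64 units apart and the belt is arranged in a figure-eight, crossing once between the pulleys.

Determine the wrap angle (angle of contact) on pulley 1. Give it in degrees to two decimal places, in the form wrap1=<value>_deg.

crossed belt: β = asin((r1+r2)/C) = asin(26/64) = 23.9695°
wrap1 = wrap2 = π + 2β = 227.9390°

wrap1=227.94_deg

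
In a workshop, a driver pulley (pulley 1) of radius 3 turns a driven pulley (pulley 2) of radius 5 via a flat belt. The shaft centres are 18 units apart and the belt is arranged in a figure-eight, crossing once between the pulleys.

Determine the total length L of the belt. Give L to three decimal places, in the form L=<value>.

crossed belt: β = asin((r1+r2)/C) = asin(8/18) = 26.3878°
wrap1 = wrap2 = π + 2β = 232.7756°
tangent length = C·cosβ = 16.1245
L = (r1+r2)·wrap + 2·C·cosβ = 8·4.0627 + 2·16.1245 = 64.7506

L=64.751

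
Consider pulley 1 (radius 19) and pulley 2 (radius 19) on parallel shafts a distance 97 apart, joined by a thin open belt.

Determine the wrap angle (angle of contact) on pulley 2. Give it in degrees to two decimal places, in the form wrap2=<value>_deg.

open belt: β = asin((r2−r1)/C) = asin(0/97) = 0.0000°
wrap1 = π − 2β = 180.0000°
wrap2 = π + 2β = 180.0000°

wrap2=180.00_deg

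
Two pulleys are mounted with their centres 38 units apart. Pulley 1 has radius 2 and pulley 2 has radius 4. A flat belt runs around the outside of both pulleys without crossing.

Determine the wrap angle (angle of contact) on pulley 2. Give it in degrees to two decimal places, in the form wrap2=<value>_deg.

wrap2=186.03_deg

open belt: β = asin((r2−r1)/C) = asin(2/38) = 3.0170°
wrap1 = π − 2β = 173.9661°
wrap2 = π + 2β = 186.0339°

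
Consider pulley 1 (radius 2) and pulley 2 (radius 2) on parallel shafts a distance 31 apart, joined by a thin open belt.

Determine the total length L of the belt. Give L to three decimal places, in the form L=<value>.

open belt: β = asin((r2−r1)/C) = asin(0/31) = 0.0000°
wrap1 = π − 2β = 180.0000°
wrap2 = π + 2β = 180.0000°
tangent length = C·cosβ = 31.0000
L = r1·wrap1 + r2·wrap2 + 2·C·cosβ = 2·3.1416 + 2·3.1416 + 2·31.0000 = 74.5664

L=74.566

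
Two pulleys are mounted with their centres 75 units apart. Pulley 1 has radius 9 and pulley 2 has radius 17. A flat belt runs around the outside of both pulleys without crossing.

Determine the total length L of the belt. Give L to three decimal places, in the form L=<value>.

open belt: β = asin((r2−r1)/C) = asin(8/75) = 6.1232°
wrap1 = π − 2β = 167.7536°
wrap2 = π + 2β = 192.2464°
tangent length = C·cosβ = 74.5721
L = r1·wrap1 + r2·wrap2 + 2·C·cosβ = 9·2.9279 + 17·3.3553 + 2·74.5721 = 232.5356

L=232.536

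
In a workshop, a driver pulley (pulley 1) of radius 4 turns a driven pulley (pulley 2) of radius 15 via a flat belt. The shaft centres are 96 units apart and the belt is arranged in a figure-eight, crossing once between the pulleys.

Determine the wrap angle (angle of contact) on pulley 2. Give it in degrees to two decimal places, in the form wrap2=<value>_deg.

wrap2=202.83_deg

crossed belt: β = asin((r1+r2)/C) = asin(19/96) = 11.4152°
wrap1 = wrap2 = π + 2β = 202.8303°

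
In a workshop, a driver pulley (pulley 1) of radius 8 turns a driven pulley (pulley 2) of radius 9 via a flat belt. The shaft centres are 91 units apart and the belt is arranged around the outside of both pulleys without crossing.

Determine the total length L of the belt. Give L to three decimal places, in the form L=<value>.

open belt: β = asin((r2−r1)/C) = asin(1/91) = 0.6296°
wrap1 = π − 2β = 178.7407°
wrap2 = π + 2β = 181.2593°
tangent length = C·cosβ = 90.9945
L = r1·wrap1 + r2·wrap2 + 2·C·cosβ = 8·3.1196 + 9·3.1636 + 2·90.9945 = 235.4181

L=235.418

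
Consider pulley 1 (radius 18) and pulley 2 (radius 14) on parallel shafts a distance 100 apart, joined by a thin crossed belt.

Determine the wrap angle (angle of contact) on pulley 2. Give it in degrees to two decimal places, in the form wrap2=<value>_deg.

crossed belt: β = asin((r1+r2)/C) = asin(32/100) = 18.6629°
wrap1 = wrap2 = π + 2β = 217.3258°

wrap2=217.33_deg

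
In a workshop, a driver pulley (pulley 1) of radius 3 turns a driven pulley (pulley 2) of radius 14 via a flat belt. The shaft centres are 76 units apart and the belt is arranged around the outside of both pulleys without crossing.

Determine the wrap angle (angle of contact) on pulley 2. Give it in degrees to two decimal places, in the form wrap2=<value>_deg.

wrap2=196.64_deg

open belt: β = asin((r2−r1)/C) = asin(11/76) = 8.3220°
wrap1 = π − 2β = 163.3559°
wrap2 = π + 2β = 196.6441°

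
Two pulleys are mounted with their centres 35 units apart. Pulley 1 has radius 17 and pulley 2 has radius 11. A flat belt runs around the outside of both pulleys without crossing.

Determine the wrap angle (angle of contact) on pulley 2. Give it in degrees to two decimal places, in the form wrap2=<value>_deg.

open belt: β = asin((r2−r1)/C) = asin(-6/35) = -9.8709°
wrap1 = π − 2β = 199.7418°
wrap2 = π + 2β = 160.2582°

wrap2=160.26_deg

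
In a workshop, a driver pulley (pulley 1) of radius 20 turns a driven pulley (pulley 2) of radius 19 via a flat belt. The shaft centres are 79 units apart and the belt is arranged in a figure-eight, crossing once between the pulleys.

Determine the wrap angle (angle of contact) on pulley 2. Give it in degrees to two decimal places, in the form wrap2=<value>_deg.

crossed belt: β = asin((r1+r2)/C) = asin(39/79) = 29.5821°
wrap1 = wrap2 = π + 2β = 239.1643°

wrap2=239.16_deg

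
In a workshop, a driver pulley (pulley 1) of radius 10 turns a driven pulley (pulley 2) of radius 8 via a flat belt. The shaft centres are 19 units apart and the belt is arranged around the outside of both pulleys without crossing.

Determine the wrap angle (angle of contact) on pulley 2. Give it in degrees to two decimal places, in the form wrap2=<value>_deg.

wrap2=167.92_deg

open belt: β = asin((r2−r1)/C) = asin(-2/19) = -6.0423°
wrap1 = π − 2β = 192.0847°
wrap2 = π + 2β = 167.9153°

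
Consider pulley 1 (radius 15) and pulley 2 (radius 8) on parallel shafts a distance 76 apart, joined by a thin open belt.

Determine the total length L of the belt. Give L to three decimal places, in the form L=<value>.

L=224.902

open belt: β = asin((r2−r1)/C) = asin(-7/76) = -5.2847°
wrap1 = π − 2β = 190.5695°
wrap2 = π + 2β = 169.4305°
tangent length = C·cosβ = 75.6769
L = r1·wrap1 + r2·wrap2 + 2·C·cosβ = 15·3.3261 + 8·2.9571 + 2·75.6769 = 224.9018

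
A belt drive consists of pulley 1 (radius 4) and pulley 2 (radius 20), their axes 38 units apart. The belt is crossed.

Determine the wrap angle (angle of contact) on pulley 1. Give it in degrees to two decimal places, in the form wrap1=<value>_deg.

wrap1=258.33_deg

crossed belt: β = asin((r1+r2)/C) = asin(24/38) = 39.1667°
wrap1 = wrap2 = π + 2β = 258.3334°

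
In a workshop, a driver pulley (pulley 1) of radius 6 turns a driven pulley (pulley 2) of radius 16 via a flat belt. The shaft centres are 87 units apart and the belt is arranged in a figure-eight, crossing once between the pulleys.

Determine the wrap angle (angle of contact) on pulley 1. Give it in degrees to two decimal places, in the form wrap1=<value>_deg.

crossed belt: β = asin((r1+r2)/C) = asin(22/87) = 14.6476°
wrap1 = wrap2 = π + 2β = 209.2952°

wrap1=209.30_deg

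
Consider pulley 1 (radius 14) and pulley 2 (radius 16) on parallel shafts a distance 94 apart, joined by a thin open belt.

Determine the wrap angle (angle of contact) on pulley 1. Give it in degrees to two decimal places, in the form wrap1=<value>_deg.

wrap1=177.56_deg

open belt: β = asin((r2−r1)/C) = asin(2/94) = 1.2192°
wrap1 = π − 2β = 177.5617°
wrap2 = π + 2β = 182.4383°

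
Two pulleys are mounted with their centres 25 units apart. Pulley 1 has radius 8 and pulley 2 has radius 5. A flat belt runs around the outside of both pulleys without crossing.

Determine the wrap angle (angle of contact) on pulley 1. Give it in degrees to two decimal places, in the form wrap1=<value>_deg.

open belt: β = asin((r2−r1)/C) = asin(-3/25) = -6.8921°
wrap1 = π − 2β = 193.7842°
wrap2 = π + 2β = 166.2158°

wrap1=193.78_deg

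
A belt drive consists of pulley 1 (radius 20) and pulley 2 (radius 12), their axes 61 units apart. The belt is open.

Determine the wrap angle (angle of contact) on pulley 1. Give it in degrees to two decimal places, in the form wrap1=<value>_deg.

wrap1=195.07_deg

open belt: β = asin((r2−r1)/C) = asin(-8/61) = -7.5359°
wrap1 = π − 2β = 195.0718°
wrap2 = π + 2β = 164.9282°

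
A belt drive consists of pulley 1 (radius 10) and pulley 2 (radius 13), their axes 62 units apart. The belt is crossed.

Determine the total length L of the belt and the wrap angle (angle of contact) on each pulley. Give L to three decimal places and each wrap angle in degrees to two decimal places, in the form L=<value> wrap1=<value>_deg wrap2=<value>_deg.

L=204.891 wrap1=223.55_deg wrap2=223.55_deg

crossed belt: β = asin((r1+r2)/C) = asin(23/62) = 21.7753°
wrap1 = wrap2 = π + 2β = 223.5506°
tangent length = C·cosβ = 57.5760
L = (r1+r2)·wrap + 2·C·cosβ = 23·3.9017 + 2·57.5760 = 204.8910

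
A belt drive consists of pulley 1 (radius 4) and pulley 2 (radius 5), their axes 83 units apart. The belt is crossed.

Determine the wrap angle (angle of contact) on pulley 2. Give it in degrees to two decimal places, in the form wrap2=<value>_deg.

wrap2=192.45_deg

crossed belt: β = asin((r1+r2)/C) = asin(9/83) = 6.2250°
wrap1 = wrap2 = π + 2β = 192.4501°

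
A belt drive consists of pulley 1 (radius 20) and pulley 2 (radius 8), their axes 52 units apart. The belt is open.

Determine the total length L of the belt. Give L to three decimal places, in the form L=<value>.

L=194.746

open belt: β = asin((r2−r1)/C) = asin(-12/52) = -13.3424°
wrap1 = π − 2β = 206.6847°
wrap2 = π + 2β = 153.3153°
tangent length = C·cosβ = 50.5964
L = r1·wrap1 + r2·wrap2 + 2·C·cosβ = 20·3.6073 + 8·2.6759 + 2·50.5964 = 194.7463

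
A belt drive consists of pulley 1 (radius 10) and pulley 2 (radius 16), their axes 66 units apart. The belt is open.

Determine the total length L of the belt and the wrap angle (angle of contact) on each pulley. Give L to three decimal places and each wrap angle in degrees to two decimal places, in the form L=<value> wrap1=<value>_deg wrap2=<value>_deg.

open belt: β = asin((r2−r1)/C) = asin(6/66) = 5.2159°
wrap1 = π − 2β = 169.5682°
wrap2 = π + 2β = 190.4318°
tangent length = C·cosβ = 65.7267
L = r1·wrap1 + r2·wrap2 + 2·C·cosβ = 10·2.9595 + 16·3.3237 + 2·65.7267 = 214.2272

L=214.227 wrap1=169.57_deg wrap2=190.43_deg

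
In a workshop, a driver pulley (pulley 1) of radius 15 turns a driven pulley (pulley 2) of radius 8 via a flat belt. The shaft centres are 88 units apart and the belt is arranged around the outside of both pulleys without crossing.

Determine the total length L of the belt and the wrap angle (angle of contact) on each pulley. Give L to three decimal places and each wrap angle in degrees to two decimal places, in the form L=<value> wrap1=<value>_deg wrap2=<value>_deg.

open belt: β = asin((r2−r1)/C) = asin(-7/88) = -4.5624°
wrap1 = π − 2β = 189.1249°
wrap2 = π + 2β = 170.8751°
tangent length = C·cosβ = 87.7211
L = r1·wrap1 + r2·wrap2 + 2·C·cosβ = 15·3.3009 + 8·2.9823 + 2·87.7211 = 248.8137

L=248.814 wrap1=189.12_deg wrap2=170.88_deg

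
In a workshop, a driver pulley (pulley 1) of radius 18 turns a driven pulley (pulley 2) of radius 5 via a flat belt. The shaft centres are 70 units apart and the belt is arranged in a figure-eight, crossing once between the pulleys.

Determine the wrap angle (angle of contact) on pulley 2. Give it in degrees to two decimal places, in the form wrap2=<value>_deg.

wrap2=218.36_deg

crossed belt: β = asin((r1+r2)/C) = asin(23/70) = 19.1821°
wrap1 = wrap2 = π + 2β = 218.3642°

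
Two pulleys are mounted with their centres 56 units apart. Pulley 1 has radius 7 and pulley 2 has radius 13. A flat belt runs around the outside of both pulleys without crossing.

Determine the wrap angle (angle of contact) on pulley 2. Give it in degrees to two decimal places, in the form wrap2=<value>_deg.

wrap2=192.30_deg

open belt: β = asin((r2−r1)/C) = asin(6/56) = 6.1506°
wrap1 = π − 2β = 167.6987°
wrap2 = π + 2β = 192.3013°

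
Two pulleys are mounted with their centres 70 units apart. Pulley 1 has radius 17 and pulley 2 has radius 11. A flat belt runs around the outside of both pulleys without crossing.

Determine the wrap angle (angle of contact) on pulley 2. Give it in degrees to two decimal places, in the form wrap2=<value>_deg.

wrap2=170.17_deg

open belt: β = asin((r2−r1)/C) = asin(-6/70) = -4.9171°
wrap1 = π − 2β = 189.8342°
wrap2 = π + 2β = 170.1658°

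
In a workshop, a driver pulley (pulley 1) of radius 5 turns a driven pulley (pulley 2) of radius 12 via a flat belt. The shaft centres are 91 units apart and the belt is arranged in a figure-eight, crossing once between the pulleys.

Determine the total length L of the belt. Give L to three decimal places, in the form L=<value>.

L=238.592

crossed belt: β = asin((r1+r2)/C) = asin(17/91) = 10.7669°
wrap1 = wrap2 = π + 2β = 201.5337°
tangent length = C·cosβ = 89.3980
L = (r1+r2)·wrap + 2·C·cosβ = 17·3.5174 + 2·89.3980 = 238.5922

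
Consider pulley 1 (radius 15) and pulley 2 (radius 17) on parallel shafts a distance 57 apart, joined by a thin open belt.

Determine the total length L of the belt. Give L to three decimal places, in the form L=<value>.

open belt: β = asin((r2−r1)/C) = asin(2/57) = 2.0108°
wrap1 = π − 2β = 175.9784°
wrap2 = π + 2β = 184.0216°
tangent length = C·cosβ = 56.9649
L = r1·wrap1 + r2·wrap2 + 2·C·cosβ = 15·3.0714 + 17·3.2118 + 2·56.9649 = 214.6011

L=214.601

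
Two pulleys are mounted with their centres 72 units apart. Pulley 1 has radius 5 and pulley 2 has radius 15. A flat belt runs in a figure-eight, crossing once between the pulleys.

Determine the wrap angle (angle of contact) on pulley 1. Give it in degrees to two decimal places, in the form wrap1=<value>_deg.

wrap1=212.26_deg

crossed belt: β = asin((r1+r2)/C) = asin(20/72) = 16.1276°
wrap1 = wrap2 = π + 2β = 212.2552°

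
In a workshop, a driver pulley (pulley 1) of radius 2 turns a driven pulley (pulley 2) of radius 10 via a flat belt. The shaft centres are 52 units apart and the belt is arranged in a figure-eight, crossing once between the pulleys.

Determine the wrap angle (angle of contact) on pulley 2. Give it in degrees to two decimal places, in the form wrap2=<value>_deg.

wrap2=206.68_deg

crossed belt: β = asin((r1+r2)/C) = asin(12/52) = 13.3424°
wrap1 = wrap2 = π + 2β = 206.6847°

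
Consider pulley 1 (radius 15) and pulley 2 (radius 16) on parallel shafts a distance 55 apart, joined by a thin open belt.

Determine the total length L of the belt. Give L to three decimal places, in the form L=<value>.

L=207.408

open belt: β = asin((r2−r1)/C) = asin(1/55) = 1.0418°
wrap1 = π − 2β = 177.9164°
wrap2 = π + 2β = 182.0836°
tangent length = C·cosβ = 54.9909
L = r1·wrap1 + r2·wrap2 + 2·C·cosβ = 15·3.1052 + 16·3.1780 + 2·54.9909 = 207.4076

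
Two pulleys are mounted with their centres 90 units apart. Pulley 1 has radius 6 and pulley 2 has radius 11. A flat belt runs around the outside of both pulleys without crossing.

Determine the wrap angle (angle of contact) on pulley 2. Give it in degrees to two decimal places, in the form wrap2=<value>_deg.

wrap2=186.37_deg

open belt: β = asin((r2−r1)/C) = asin(5/90) = 3.1847°
wrap1 = π − 2β = 173.6305°
wrap2 = π + 2β = 186.3695°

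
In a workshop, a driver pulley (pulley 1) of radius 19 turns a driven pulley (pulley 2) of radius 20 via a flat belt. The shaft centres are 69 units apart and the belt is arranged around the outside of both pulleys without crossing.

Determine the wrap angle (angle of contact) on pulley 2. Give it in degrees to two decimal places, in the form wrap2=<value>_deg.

wrap2=181.66_deg

open belt: β = asin((r2−r1)/C) = asin(1/69) = 0.8304°
wrap1 = π − 2β = 178.3392°
wrap2 = π + 2β = 181.6608°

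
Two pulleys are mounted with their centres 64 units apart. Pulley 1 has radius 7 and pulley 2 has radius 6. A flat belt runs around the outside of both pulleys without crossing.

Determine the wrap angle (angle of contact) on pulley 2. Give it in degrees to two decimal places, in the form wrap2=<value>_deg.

wrap2=178.21_deg

open belt: β = asin((r2−r1)/C) = asin(-1/64) = -0.8953°
wrap1 = π − 2β = 181.7906°
wrap2 = π + 2β = 178.2094°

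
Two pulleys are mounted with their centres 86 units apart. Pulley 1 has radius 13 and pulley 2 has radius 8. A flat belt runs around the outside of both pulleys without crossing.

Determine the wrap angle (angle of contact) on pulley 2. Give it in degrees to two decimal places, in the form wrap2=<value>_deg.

wrap2=173.33_deg

open belt: β = asin((r2−r1)/C) = asin(-5/86) = -3.3330°
wrap1 = π − 2β = 186.6661°
wrap2 = π + 2β = 173.3339°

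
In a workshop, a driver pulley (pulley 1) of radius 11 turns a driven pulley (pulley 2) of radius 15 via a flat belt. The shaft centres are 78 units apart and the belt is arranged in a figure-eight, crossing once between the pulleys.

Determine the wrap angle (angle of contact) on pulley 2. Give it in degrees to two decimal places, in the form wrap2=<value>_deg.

wrap2=218.94_deg

crossed belt: β = asin((r1+r2)/C) = asin(26/78) = 19.4712°
wrap1 = wrap2 = π + 2β = 218.9424°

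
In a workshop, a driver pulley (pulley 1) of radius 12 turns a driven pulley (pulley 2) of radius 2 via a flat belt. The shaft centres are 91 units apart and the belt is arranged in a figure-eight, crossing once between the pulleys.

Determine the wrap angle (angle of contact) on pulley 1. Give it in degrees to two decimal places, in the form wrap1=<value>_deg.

crossed belt: β = asin((r1+r2)/C) = asin(14/91) = 8.8499°
wrap1 = wrap2 = π + 2β = 197.6998°

wrap1=197.70_deg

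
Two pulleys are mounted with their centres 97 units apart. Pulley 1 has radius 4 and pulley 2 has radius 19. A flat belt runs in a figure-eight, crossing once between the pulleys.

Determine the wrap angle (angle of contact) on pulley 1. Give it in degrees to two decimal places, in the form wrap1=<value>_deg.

crossed belt: β = asin((r1+r2)/C) = asin(23/97) = 13.7162°
wrap1 = wrap2 = π + 2β = 207.4325°

wrap1=207.43_deg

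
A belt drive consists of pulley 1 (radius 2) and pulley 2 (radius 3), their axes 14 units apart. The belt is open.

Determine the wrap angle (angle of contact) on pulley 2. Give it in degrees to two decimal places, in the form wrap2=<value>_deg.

wrap2=188.19_deg

open belt: β = asin((r2−r1)/C) = asin(1/14) = 4.0960°
wrap1 = π − 2β = 171.8079°
wrap2 = π + 2β = 188.1921°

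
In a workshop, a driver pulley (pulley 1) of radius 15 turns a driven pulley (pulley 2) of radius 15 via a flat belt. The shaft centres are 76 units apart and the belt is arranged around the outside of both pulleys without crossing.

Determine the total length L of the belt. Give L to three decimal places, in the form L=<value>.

L=246.248

open belt: β = asin((r2−r1)/C) = asin(0/76) = 0.0000°
wrap1 = π − 2β = 180.0000°
wrap2 = π + 2β = 180.0000°
tangent length = C·cosβ = 76.0000
L = r1·wrap1 + r2·wrap2 + 2·C·cosβ = 15·3.1416 + 15·3.1416 + 2·76.0000 = 246.2478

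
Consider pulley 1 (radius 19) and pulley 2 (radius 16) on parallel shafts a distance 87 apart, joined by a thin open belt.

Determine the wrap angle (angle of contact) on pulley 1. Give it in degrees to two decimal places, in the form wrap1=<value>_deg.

wrap1=183.95_deg

open belt: β = asin((r2−r1)/C) = asin(-3/87) = -1.9761°
wrap1 = π − 2β = 183.9522°
wrap2 = π + 2β = 176.0478°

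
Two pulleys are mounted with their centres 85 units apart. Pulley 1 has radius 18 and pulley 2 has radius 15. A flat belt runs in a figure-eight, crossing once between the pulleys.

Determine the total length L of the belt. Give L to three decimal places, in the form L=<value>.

L=286.653

crossed belt: β = asin((r1+r2)/C) = asin(33/85) = 22.8447°
wrap1 = wrap2 = π + 2β = 225.6895°
tangent length = C·cosβ = 78.3326
L = (r1+r2)·wrap + 2·C·cosβ = 33·3.9390 + 2·78.3326 = 286.6531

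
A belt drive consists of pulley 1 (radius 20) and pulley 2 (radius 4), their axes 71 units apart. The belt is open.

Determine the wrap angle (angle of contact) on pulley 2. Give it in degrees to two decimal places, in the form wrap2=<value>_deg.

wrap2=153.95_deg

open belt: β = asin((r2−r1)/C) = asin(-16/71) = -13.0236°
wrap1 = π − 2β = 206.0472°
wrap2 = π + 2β = 153.9528°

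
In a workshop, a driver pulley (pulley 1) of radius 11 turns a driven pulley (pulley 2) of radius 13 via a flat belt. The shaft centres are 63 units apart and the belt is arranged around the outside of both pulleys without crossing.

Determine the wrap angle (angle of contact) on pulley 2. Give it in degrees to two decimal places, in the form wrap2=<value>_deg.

open belt: β = asin((r2−r1)/C) = asin(2/63) = 1.8192°
wrap1 = π − 2β = 176.3616°
wrap2 = π + 2β = 183.6384°

wrap2=183.64_deg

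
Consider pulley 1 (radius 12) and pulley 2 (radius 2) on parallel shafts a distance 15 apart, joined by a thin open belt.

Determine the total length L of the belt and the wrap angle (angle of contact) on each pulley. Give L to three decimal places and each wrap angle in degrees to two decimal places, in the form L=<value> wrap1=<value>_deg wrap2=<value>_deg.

open belt: β = asin((r2−r1)/C) = asin(-10/15) = -41.8103°
wrap1 = π − 2β = 263.6206°
wrap2 = π + 2β = 96.3794°
tangent length = C·cosβ = 11.1803
L = r1·wrap1 + r2·wrap2 + 2·C·cosβ = 12·4.6010 + 2·1.6821 + 2·11.1803 = 80.9375

L=80.938 wrap1=263.62_deg wrap2=96.38_deg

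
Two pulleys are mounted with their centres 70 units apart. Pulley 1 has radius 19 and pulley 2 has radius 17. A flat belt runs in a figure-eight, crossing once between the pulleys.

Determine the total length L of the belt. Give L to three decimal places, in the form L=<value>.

L=272.057

crossed belt: β = asin((r1+r2)/C) = asin(36/70) = 30.9497°
wrap1 = wrap2 = π + 2β = 241.8994°
tangent length = C·cosβ = 60.0333
L = (r1+r2)·wrap + 2·C·cosβ = 36·4.2219 + 2·60.0333 = 272.0566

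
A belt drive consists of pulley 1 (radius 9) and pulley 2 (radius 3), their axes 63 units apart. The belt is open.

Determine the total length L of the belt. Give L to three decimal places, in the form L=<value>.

L=164.271

open belt: β = asin((r2−r1)/C) = asin(-6/63) = -5.4650°
wrap1 = π − 2β = 190.9300°
wrap2 = π + 2β = 169.0700°
tangent length = C·cosβ = 62.7136
L = r1·wrap1 + r2·wrap2 + 2·C·cosβ = 9·3.3324 + 3·2.9508 + 2·62.7136 = 164.2710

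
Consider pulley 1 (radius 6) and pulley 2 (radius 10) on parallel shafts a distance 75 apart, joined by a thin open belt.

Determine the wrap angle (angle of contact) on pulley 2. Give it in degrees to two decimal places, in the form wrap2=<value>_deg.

wrap2=186.11_deg

open belt: β = asin((r2−r1)/C) = asin(4/75) = 3.0572°
wrap1 = π − 2β = 173.8855°
wrap2 = π + 2β = 186.1145°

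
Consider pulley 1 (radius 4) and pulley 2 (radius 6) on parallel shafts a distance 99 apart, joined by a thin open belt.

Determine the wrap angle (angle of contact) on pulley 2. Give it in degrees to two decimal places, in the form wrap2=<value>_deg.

open belt: β = asin((r2−r1)/C) = asin(2/99) = 1.1576°
wrap1 = π − 2β = 177.6849°
wrap2 = π + 2β = 182.3151°

wrap2=182.32_deg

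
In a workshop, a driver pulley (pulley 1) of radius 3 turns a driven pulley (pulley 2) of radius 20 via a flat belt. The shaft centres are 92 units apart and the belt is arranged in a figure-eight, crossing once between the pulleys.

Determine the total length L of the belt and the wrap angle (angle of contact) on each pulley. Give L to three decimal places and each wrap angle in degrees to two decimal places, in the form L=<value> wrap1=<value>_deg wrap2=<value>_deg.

L=262.037 wrap1=208.96_deg wrap2=208.96_deg

crossed belt: β = asin((r1+r2)/C) = asin(23/92) = 14.4775°
wrap1 = wrap2 = π + 2β = 208.9550°
tangent length = C·cosβ = 89.0786
L = (r1+r2)·wrap + 2·C·cosβ = 23·3.6470 + 2·89.0786 = 262.0372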